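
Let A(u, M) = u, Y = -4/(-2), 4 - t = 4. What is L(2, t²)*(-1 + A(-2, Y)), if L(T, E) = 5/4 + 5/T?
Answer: -45/4 ≈ -11.250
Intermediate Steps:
t = 0 (t = 4 - 1*4 = 4 - 4 = 0)
Y = 2 (Y = -4*(-½) = 2)
L(T, E) = 5/4 + 5/T (L(T, E) = 5*(¼) + 5/T = 5/4 + 5/T)
L(2, t²)*(-1 + A(-2, Y)) = (5/4 + 5/2)*(-1 - 2) = (5/4 + 5*(½))*(-3) = (5/4 + 5/2)*(-3) = (15/4)*(-3) = -45/4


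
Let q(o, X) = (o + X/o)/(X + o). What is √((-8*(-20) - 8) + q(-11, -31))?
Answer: √902363/77 ≈ 12.337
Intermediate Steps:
q(o, X) = (o + X/o)/(X + o)
√((-8*(-20) - 8) + q(-11, -31)) = √((-8*(-20) - 8) + (-31 + (-11)²)/((-11)*(-31 - 11))) = √((160 - 8) - 1/11*(-31 + 121)/(-42)) = √(152 - 1/11*(-1/42)*90) = √(152 + 15/77) = √(11719/77) = √902363/77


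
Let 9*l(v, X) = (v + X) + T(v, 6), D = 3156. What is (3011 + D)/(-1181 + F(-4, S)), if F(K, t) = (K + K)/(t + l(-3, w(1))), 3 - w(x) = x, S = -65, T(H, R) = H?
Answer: -3632363/695537 ≈ -5.2224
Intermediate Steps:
w(x) = 3 - x
l(v, X) = X/9 + 2*v/9 (l(v, X) = ((v + X) + v)/9 = ((X + v) + v)/9 = (X + 2*v)/9 = X/9 + 2*v/9)
F(K, t) = 2*K/(-4/9 + t) (F(K, t) = (K + K)/(t + ((3 - 1*1)/9 + (2/9)*(-3))) = (2*K)/(t + ((3 - 1)/9 - ⅔)) = (2*K)/(t + ((⅑)*2 - ⅔)) = (2*K)/(t + (2/9 - ⅔)) = (2*K)/(t - 4/9) = (2*K)/(-4/9 + t) = 2*K/(-4/9 + t))
(3011 + D)/(-1181 + F(-4, S)) = (3011 + 3156)/(-1181 + 18*(-4)/(-4 + 9*(-65))) = 6167/(-1181 + 18*(-4)/(-4 - 585)) = 6167/(-1181 + 18*(-4)/(-589)) = 6167/(-1181 + 18*(-4)*(-1/589)) = 6167/(-1181 + 72/589) = 6167/(-695537/589) = 6167*(-589/695537) = -3632363/695537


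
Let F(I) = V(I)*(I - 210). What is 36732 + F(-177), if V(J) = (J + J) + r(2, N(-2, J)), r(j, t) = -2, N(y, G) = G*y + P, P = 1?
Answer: 174504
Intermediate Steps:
N(y, G) = 1 + G*y (N(y, G) = G*y + 1 = 1 + G*y)
V(J) = -2 + 2*J (V(J) = (J + J) - 2 = 2*J - 2 = -2 + 2*J)
F(I) = (-210 + I)*(-2 + 2*I) (F(I) = (-2 + 2*I)*(I - 210) = (-2 + 2*I)*(-210 + I) = (-210 + I)*(-2 + 2*I))
36732 + F(-177) = 36732 + 2*(-1 - 177)*(-210 - 177) = 36732 + 2*(-178)*(-387) = 36732 + 137772 = 174504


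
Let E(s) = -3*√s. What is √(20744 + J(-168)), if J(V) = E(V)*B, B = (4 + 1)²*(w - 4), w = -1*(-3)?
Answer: √(20744 + 150*I*√42) ≈ 144.07 + 3.374*I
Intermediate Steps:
w = 3
B = -25 (B = (4 + 1)²*(3 - 4) = 5²*(-1) = 25*(-1) = -25)
J(V) = 75*√V (J(V) = -3*√V*(-25) = 75*√V)
√(20744 + J(-168)) = √(20744 + 75*√(-168)) = √(20744 + 75*(2*I*√42)) = √(20744 + 150*I*√42)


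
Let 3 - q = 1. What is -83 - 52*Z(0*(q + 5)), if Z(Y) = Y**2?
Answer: -83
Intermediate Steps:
q = 2 (q = 3 - 1*1 = 3 - 1 = 2)
-83 - 52*Z(0*(q + 5)) = -83 - 52*(0*(2 + 5))**2 = -83 - 52*(0*7)**2 = -83 - 52*0**2 = -83 - 52*0 = -83 + 0 = -83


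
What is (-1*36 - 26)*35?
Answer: -2170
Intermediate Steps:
(-1*36 - 26)*35 = (-36 - 26)*35 = -62*35 = -2170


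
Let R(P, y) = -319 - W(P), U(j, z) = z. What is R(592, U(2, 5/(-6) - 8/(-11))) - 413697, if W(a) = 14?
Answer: -414030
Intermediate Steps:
R(P, y) = -333 (R(P, y) = -319 - 1*14 = -319 - 14 = -333)
R(592, U(2, 5/(-6) - 8/(-11))) - 413697 = -333 - 413697 = -414030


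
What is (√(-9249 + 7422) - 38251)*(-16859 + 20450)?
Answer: -137359341 + 10773*I*√203 ≈ -1.3736e+8 + 1.5349e+5*I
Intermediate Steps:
(√(-9249 + 7422) - 38251)*(-16859 + 20450) = (√(-1827) - 38251)*3591 = (3*I*√203 - 38251)*3591 = (-38251 + 3*I*√203)*3591 = -137359341 + 10773*I*√203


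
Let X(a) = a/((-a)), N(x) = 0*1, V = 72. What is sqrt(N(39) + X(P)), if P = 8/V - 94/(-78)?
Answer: I ≈ 1.0*I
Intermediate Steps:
P = 154/117 (P = 8/72 - 94/(-78) = 8*(1/72) - 94*(-1/78) = 1/9 + 47/39 = 154/117 ≈ 1.3162)
N(x) = 0
X(a) = -1 (X(a) = a*(-1/a) = -1)
sqrt(N(39) + X(P)) = sqrt(0 - 1) = sqrt(-1) = I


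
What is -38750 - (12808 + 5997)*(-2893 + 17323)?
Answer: -271394900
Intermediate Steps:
-38750 - (12808 + 5997)*(-2893 + 17323) = -38750 - 18805*14430 = -38750 - 1*271356150 = -38750 - 271356150 = -271394900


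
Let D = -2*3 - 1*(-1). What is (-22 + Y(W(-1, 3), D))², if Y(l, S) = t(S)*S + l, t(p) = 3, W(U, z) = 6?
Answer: 961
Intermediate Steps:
D = -5 (D = -6 + 1 = -5)
Y(l, S) = l + 3*S (Y(l, S) = 3*S + l = l + 3*S)
(-22 + Y(W(-1, 3), D))² = (-22 + (6 + 3*(-5)))² = (-22 + (6 - 15))² = (-22 - 9)² = (-31)² = 961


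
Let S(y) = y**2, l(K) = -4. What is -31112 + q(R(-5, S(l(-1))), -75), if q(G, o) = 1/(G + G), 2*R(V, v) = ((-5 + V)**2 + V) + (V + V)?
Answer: -2644519/85 ≈ -31112.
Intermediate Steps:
R(V, v) = (-5 + V)**2/2 + 3*V/2 (R(V, v) = (((-5 + V)**2 + V) + (V + V))/2 = ((V + (-5 + V)**2) + 2*V)/2 = ((-5 + V)**2 + 3*V)/2 = (-5 + V)**2/2 + 3*V/2)
q(G, o) = 1/(2*G)
-31112 + q(R(-5, S(l(-1))), -75) = -31112 + 1/(2*((-5 - 5)**2/2 + (3/2)*(-5))) = -31112 + 1/(2*((1/2)*(-10)**2 - 15/2)) = -31112 + 1/(2*((1/2)*100 - 15/2)) = -31112 + 1/(2*(50 - 15/2)) = -31112 + 1/(2*(85/2)) = -31112 + (1/2)*(2/85) = -31112 + 1/85 = -2644519/85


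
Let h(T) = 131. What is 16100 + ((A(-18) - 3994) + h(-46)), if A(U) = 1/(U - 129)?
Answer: 1798838/147 ≈ 12237.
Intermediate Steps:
A(U) = 1/(-129 + U)
16100 + ((A(-18) - 3994) + h(-46)) = 16100 + ((1/(-129 - 18) - 3994) + 131) = 16100 + ((1/(-147) - 3994) + 131) = 16100 + ((-1/147 - 3994) + 131) = 16100 + (-587119/147 + 131) = 16100 - 567862/147 = 1798838/147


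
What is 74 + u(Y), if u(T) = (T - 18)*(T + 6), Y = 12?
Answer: -34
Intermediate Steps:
u(T) = (-18 + T)*(6 + T)
74 + u(Y) = 74 + (-108 + 12² - 12*12) = 74 + (-108 + 144 - 144) = 74 - 108 = -34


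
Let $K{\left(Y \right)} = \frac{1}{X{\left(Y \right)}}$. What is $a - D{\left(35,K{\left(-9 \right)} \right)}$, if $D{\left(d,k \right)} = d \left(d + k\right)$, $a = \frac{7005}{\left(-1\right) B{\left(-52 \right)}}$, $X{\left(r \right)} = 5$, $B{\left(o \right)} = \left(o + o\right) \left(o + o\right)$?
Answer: $- \frac{13332317}{10816} \approx -1232.6$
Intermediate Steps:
$B{\left(o \right)} = 4 o^{2}$ ($B{\left(o \right)} = 2 o 2 o = 4 o^{2}$)
$K{\left(Y \right)} = \frac{1}{5}$
$a = - \frac{7005}{10816}$ ($a = \frac{7005}{\left(-1\right) 4 \left(-52\right)^{2}} = \frac{7005}{\left(-1\right) 4 \cdot 2704} = \frac{7005}{\left(-1\right) 10816} = \frac{7005}{-10816} = 7005 \left(- \frac{1}{10816}\right) = - \frac{7005}{10816} \approx -0.64765$)
$a - D{\left(35,K{\left(-9 \right)} \right)} = - \frac{7005}{10816} - 35 \left(35 + \frac{1}{5}\right) = - \frac{7005}{10816} - 35 \cdot \frac{176}{5} = - \frac{7005}{10816} - 1232 = - \frac{13332317}{10816}$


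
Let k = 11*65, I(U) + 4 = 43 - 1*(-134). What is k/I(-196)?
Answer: 715/173 ≈ 4.1329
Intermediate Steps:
I(U) = 173 (I(U) = -4 + (43 - 1*(-134)) = -4 + (43 + 134) = -4 + 177 = 173)
k = 715
k/I(-196) = 715/173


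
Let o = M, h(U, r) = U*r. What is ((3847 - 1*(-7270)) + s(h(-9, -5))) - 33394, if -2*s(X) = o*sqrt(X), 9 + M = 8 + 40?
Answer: -22277 - 117*sqrt(5)/2 ≈ -22408.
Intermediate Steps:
M = 39 (M = -9 + (8 + 40) = -9 + 48 = 39)
o = 39
s(X) = -39*sqrt(X)/2
((3847 - 1*(-7270)) + s(h(-9, -5))) - 33394 = ((3847 - 1*(-7270)) - 39*3*sqrt(5)/2) - 33394 = ((3847 + 7270) - 117*sqrt(5)/2) - 33394 = (11117 - 117*sqrt(5)/2) - 33394 = -22277 - 117*sqrt(5)/2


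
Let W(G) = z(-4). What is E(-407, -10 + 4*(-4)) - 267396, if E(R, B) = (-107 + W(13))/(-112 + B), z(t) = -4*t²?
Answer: -12300159/46 ≈ -2.6740e+5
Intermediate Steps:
W(G) = -64 (W(G) = -4*(-4)² = -4*16 = -64)
E(R, B) = -171/(-112 + B) (E(R, B) = (-107 - 64)/(-112 + B) = -171/(-112 + B))
E(-407, -10 + 4*(-4)) - 267396 = -171/(-112 + (-10 + 4*(-4))) - 267396 = -171/(-112 + (-10 - 16)) - 267396 = -171/(-112 - 26) - 267396 = -171/(-138) - 267396 = -171*(-1/138) - 267396 = 57/46 - 267396 = -12300159/46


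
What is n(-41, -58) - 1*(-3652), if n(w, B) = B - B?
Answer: 3652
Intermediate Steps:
n(w, B) = 0
n(-41, -58) - 1*(-3652) = 0 - 1*(-3652) = 0 + 3652 = 3652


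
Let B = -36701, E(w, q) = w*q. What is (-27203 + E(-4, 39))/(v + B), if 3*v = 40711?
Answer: 82077/69392 ≈ 1.1828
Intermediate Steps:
E(w, q) = q*w
v = 40711/3 (v = (⅓)*40711 = 40711/3 ≈ 13570.)
(-27203 + E(-4, 39))/(v + B) = (-27203 + 39*(-4))/(40711/3 - 36701) = (-27203 - 156)/(-69392/3) = -27359*(-3/69392) = 82077/69392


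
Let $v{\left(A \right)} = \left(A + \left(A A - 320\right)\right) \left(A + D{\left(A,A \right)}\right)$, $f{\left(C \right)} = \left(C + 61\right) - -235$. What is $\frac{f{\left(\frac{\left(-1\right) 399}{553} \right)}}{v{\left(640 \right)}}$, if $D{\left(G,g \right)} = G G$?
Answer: $\frac{23327}{13285080883200} \approx 1.7559 \cdot 10^{-9}$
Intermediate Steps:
$D{\left(G,g \right)} = G^{2}$
$f{\left(C \right)} = 296 + C$ ($f{\left(C \right)} = \left(61 + C\right) + 235 = 296 + C$)
$v{\left(A \right)} = \left(A + A^{2}\right) \left(-320 + A + A^{2}\right)$ ($v{\left(A \right)} = \left(A + \left(A A - 320\right)\right) \left(A + A^{2}\right) = \left(A + \left(A^{2} - 320\right)\right) \left(A + A^{2}\right) = \left(A + \left(-320 + A^{2}\right)\right) \left(A + A^{2}\right) = \left(-320 + A + A^{2}\right) \left(A + A^{2}\right) = \left(A + A^{2}\right) \left(-320 + A + A^{2}\right)$)
$\frac{f{\left(\frac{\left(-1\right) 399}{553} \right)}}{v{\left(640 \right)}} = \frac{296 + \frac{\left(-1\right) 399}{553}}{640 \left(-320 + 640^{3} - 204160 + 2 \cdot 640^{2}\right)} = \frac{296 - \frac{57}{79}}{640 \left(-320 + 262144000 - 204160 + 2 \cdot 409600\right)} = \frac{296 - \frac{57}{79}}{640 \left(-320 + 262144000 - 204160 + 819200\right)} = \frac{23327}{79 \cdot 640 \cdot 262758720} = \frac{23327}{79 \cdot 168165580800} = \frac{23327}{79} \cdot \frac{1}{168165580800} = \frac{23327}{13285080883200}$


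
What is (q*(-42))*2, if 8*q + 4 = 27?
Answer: -483/2 ≈ -241.50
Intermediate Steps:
q = 23/8 (q = -1/2 + (1/8)*27 = -1/2 + 27/8 = 23/8 ≈ 2.8750)
(q*(-42))*2 = ((23/8)*(-42))*2 = -483/4*2 = -483/2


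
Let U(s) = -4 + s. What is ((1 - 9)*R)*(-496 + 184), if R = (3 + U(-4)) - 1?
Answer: -14976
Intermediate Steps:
R = -6 (R = (3 + (-4 - 4)) - 1 = (3 - 8) - 1 = -5 - 1 = -6)
((1 - 9)*R)*(-496 + 184) = ((1 - 9)*(-6))*(-496 + 184) = -8*(-6)*(-312) = 48*(-312) = -14976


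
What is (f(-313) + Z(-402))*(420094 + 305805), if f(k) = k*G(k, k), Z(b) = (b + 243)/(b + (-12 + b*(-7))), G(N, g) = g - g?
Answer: -38472647/800 ≈ -48091.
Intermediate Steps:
G(N, g) = 0
Z(b) = (243 + b)/(-12 - 6*b) (Z(b) = (243 + b)/(b + (-12 - 7*b)) = (243 + b)/(-12 - 6*b))
f(k) = 0 (f(k) = k*0 = 0)
(f(-313) + Z(-402))*(420094 + 305805) = (0 + (-243 - 1*(-402))/(6*(2 - 402)))*(420094 + 305805) = (0 + (1/6)*(-243 + 402)/(-400))*725899 = (0 + (1/6)*(-1/400)*159)*725899 = (0 - 53/800)*725899 = -53/800*725899 = -38472647/800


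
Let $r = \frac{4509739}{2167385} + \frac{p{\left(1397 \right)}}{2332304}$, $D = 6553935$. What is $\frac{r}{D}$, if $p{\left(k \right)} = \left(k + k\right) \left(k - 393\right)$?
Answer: $\frac{230527481853}{460140917302587950} \approx 5.0099 \cdot 10^{-7}$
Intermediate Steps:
$p{\left(k \right)} = 2 k \left(-393 + k\right)$
$r = \frac{2074747336677}{631875088130}$ ($r = \frac{4509739}{2167385} + \frac{2 \cdot 1397 \left(-393 + 1397\right)}{2332304} = 4509739 \cdot \frac{1}{2167385} + 2 \cdot 1397 \cdot 1004 \cdot \frac{1}{2332304} = \frac{4509739}{2167385} + 2805176 \cdot \frac{1}{2332304} = \frac{4509739}{2167385} + \frac{350647}{291538} = \frac{2074747336677}{631875088130} \approx 3.2835$)
$\frac{r}{D} = \frac{2074747336677}{631875088130 \cdot 6553935} = \frac{2074747336677}{631875088130} \cdot \frac{1}{6553935} = \frac{230527481853}{460140917302587950}$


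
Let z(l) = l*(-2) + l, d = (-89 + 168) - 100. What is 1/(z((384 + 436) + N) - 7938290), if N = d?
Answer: -1/7939089 ≈ -1.2596e-7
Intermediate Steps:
d = -21 (d = 79 - 100 = -21)
N = -21
z(l) = -l (z(l) = -2*l + l = -l)
1/(z((384 + 436) + N) - 7938290) = 1/(-((384 + 436) - 21) - 7938290) = 1/(-(820 - 21) - 7938290) = 1/(-1*799 - 7938290) = 1/(-799 - 7938290) = 1/(-7939089) = -1/7939089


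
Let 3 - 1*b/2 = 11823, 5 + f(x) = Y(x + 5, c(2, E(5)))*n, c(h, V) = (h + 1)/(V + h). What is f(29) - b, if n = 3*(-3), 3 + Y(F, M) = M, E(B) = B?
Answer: 165607/7 ≈ 23658.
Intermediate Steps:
c(h, V) = (1 + h)/(V + h)
Y(F, M) = -3 + M
n = -9
f(x) = 127/7 (f(x) = -5 + (-3 + (1 + 2)/(5 + 2))*(-9) = -5 + (-3 + 3/7)*(-9) = -5 - 18/7*(-9) = -5 + 162/7 = 127/7)
b = -23640 (b = 6 - 2*11823 = 6 - 23646 = -23640)
f(29) - b = 127/7 - 1*(-23640) = 127/7 + 23640 = 165607/7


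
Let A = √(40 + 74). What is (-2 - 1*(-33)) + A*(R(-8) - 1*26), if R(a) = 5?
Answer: 31 - 21*√114 ≈ -193.22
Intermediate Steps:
A = √114 ≈ 10.677
(-2 - 1*(-33)) + A*(R(-8) - 1*26) = (-2 - 1*(-33)) + √114*(5 - 1*26) = (-2 + 33) + √114*(5 - 26) = 31 + √114*(-21) = 31 - 21*√114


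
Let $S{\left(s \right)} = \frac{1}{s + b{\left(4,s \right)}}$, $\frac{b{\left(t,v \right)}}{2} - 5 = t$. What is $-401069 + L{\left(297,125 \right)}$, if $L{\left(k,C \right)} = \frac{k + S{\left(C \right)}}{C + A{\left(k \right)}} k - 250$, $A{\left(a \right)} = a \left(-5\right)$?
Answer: $- \frac{887058333}{2210} \approx -4.0138 \cdot 10^{5}$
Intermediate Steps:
$b{\left(t,v \right)} = 10 + 2 t$
$A{\left(a \right)} = - 5 a$
$S{\left(s \right)} = \frac{1}{18 + s}$ ($S{\left(s \right)} = \frac{1}{s + \left(10 + 2 \cdot 4\right)} = \frac{1}{s + \left(10 + 8\right)} = \frac{1}{s + 18} = \frac{1}{18 + s}$)
$L{\left(k,C \right)} = -250 + \frac{k \left(k + \frac{1}{18 + C}\right)}{C - 5 k}$ ($L{\left(k,C \right)} = \frac{k + \frac{1}{18 + C}}{C - 5 k} k - 250 = \frac{k \left(k + \frac{1}{18 + C}\right)}{C - 5 k} - 250 = -250 + \frac{k \left(k + \frac{1}{18 + C}\right)}{C - 5 k}$)
$-401069 + L{\left(297,125 \right)} = -401069 + \frac{297 + \left(18 + 125\right) \left(297^{2} - 31250 + 1250 \cdot 297\right)}{\left(18 + 125\right) \left(125 - 1485\right)} = -401069 + \frac{297 + 143 \left(88209 - 31250 + 371250\right)}{143 \left(125 - 1485\right)} = -401069 + \frac{297 + 143 \cdot 428209}{143 \left(-1360\right)} = -401069 + \frac{1}{143} \left(- \frac{1}{1360}\right) \left(297 + 61233887\right) = -401069 + \frac{1}{143} \left(- \frac{1}{1360}\right) 61234184 = -401069 - \frac{695843}{2210} = - \frac{887058333}{2210}$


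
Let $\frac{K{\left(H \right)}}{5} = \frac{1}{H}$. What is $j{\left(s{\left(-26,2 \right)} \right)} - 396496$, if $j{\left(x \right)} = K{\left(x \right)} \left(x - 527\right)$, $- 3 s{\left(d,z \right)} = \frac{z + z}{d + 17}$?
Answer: $- \frac{1657109}{4} \approx -4.1428 \cdot 10^{5}$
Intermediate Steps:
$K{\left(H \right)} = \frac{5}{H}$
$s{\left(d,z \right)} = - \frac{2 z}{3 \left(17 + d\right)}$ ($s{\left(d,z \right)} = - \frac{\left(z + z\right) \frac{1}{d + 17}}{3} = - \frac{2 z \frac{1}{17 + d}}{3} = - \frac{2 z}{3 \left(17 + d\right)}$)
$j{\left(x \right)} = \frac{5 \left(-527 + x\right)}{x}$ ($j{\left(x \right)} = \frac{5}{x} \left(x - 527\right) = \frac{5}{x} \left(-527 + x\right) = \frac{5 \left(-527 + x\right)}{x}$)
$j{\left(s{\left(-26,2 \right)} \right)} - 396496 = \left(5 - \frac{2635}{\left(-2\right) 2 \frac{1}{51 + 3 \left(-26\right)}}\right) - 396496 = \left(5 - \frac{2635}{\left(-2\right) 2 \frac{1}{51 - 78}}\right) - 396496 = \left(5 - \frac{2635}{\left(-2\right) 2 \frac{1}{-27}}\right) - 396496 = \left(5 - \frac{2635}{\left(-2\right) 2 \left(- \frac{1}{27}\right)}\right) - 396496 = \left(5 - \frac{2635}{\frac{4}{27}}\right) - 396496 = \left(5 - \frac{71145}{4}\right) - 396496 = - \frac{71125}{4} - 396496 = - \frac{1657109}{4}$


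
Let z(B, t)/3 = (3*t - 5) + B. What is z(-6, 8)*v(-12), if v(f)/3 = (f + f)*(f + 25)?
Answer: -36504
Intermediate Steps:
v(f) = 6*f*(25 + f) (v(f) = 3*((f + f)*(f + 25)) = 3*((2*f)*(25 + f)) = 3*(2*f*(25 + f)) = 6*f*(25 + f))
z(B, t) = -15 + 3*B + 9*t (z(B, t) = 3*((3*t - 5) + B) = 3*((-5 + 3*t) + B) = 3*(-5 + B + 3*t) = -15 + 3*B + 9*t)
z(-6, 8)*v(-12) = (-15 + 3*(-6) + 9*8)*(6*(-12)*(25 - 12)) = (-15 - 18 + 72)*(6*(-12)*13) = 39*(-936) = -36504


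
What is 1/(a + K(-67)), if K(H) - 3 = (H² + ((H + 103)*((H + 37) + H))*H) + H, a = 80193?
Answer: 1/318582 ≈ 3.1389e-6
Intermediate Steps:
K(H) = 3 + H + H² + H*(37 + 2*H)*(103 + H) (K(H) = 3 + ((H² + ((H + 103)*((H + 37) + H))*H) + H) = 3 + ((H² + ((103 + H)*((37 + H) + H))*H) + H) = 3 + ((H² + ((103 + H)*(37 + 2*H))*H) + H) = 3 + ((H² + ((37 + 2*H)*(103 + H))*H) + H) = 3 + ((H² + H*(37 + 2*H)*(103 + H)) + H) = 3 + (H + H² + H*(37 + 2*H)*(103 + H)) = 3 + H + H² + H*(37 + 2*H)*(103 + H))
1/(a + K(-67)) = 1/(80193 + (3 + 2*(-67)³ + 244*(-67)² + 3812*(-67))) = 1/(80193 + (3 + 2*(-300763) + 244*4489 - 255404)) = 1/(80193 + (3 - 601526 + 1095316 - 255404)) = 1/(80193 + 238389) = 1/318582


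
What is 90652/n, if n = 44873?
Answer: 90652/44873 ≈ 2.0202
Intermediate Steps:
90652/n = 90652/44873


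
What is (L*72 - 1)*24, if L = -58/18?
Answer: -5592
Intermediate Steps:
L = -29/9 (L = -58*1/18 = -29/9 ≈ -3.2222)
(L*72 - 1)*24 = (-29/9*72 - 1)*24 = (-232 - 1)*24 = -233*24 = -5592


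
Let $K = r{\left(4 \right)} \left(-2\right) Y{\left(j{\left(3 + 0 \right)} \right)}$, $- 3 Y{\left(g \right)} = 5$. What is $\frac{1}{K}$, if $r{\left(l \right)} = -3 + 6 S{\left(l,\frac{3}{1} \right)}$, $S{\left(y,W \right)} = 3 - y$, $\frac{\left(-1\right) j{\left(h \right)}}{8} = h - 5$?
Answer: $- \frac{1}{30} \approx -0.033333$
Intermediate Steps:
$j{\left(h \right)} = 40 - 8 h$ ($j{\left(h \right)} = - 8 \left(h - 5\right) = - 8 \left(-5 + h\right) = 40 - 8 h$)
$r{\left(l \right)} = 15 - 6 l$ ($r{\left(l \right)} = -3 + 6 \left(3 - l\right) = -3 - \left(-18 + 6 l\right) = 15 - 6 l$)
$Y{\left(g \right)} = - \frac{5}{3}$ ($Y{\left(g \right)} = \left(- \frac{1}{3}\right) 5 = - \frac{5}{3}$)
$K = -30$ ($K = \left(15 - 24\right) \left(-2\right) \left(- \frac{5}{3}\right) = \left(-9\right) \left(-2\right) \left(- \frac{5}{3}\right) = 18 \left(- \frac{5}{3}\right) = -30$)
$\frac{1}{K} = \frac{1}{-30} = - \frac{1}{30}$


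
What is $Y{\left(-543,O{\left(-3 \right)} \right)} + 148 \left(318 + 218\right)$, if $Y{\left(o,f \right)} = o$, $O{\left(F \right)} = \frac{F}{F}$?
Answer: $78785$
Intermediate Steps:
$O{\left(F \right)} = 1$
$Y{\left(-543,O{\left(-3 \right)} \right)} + 148 \left(318 + 218\right) = -543 + 148 \left(318 + 218\right) = -543 + 148 \cdot 536 = -543 + 79328 = 78785$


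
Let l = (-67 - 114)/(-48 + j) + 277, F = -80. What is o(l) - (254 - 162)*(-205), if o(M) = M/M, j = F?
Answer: 18861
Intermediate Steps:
j = -80
l = 35637/128 (l = (-67 - 114)/(-48 - 80) + 277 = -181/(-128) + 277 = -181*(-1/128) + 277 = 181/128 + 277 = 35637/128 ≈ 278.41)
o(M) = 1
o(l) - (254 - 162)*(-205) = 1 - (254 - 162)*(-205) = 1 - 92*(-205) = 1 - 1*(-18860) = 1 + 18860 = 18861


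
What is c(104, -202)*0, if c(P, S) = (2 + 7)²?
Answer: 0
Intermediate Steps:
c(P, S) = 81 (c(P, S) = 9² = 81)
c(104, -202)*0 = 81*0 = 0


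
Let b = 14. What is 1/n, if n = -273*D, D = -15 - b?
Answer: 1/7917 ≈ 0.00012631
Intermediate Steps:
D = -29 (D = -15 - 1*14 = -15 - 14 = -29)
n = 7917 (n = -273*(-29) = 7917)
1/n = 1/7917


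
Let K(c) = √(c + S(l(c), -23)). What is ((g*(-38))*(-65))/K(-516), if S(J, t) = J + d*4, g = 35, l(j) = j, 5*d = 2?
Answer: -6175*I*√1610/92 ≈ -2693.2*I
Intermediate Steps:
d = ⅖ (d = (⅕)*2 = ⅖ ≈ 0.40000)
S(J, t) = 8/5 + J (S(J, t) = J + (⅖)*4 = J + 8/5 = 8/5 + J)
K(c) = √(8/5 + 2*c) (K(c) = √(c + (8/5 + c)) = √(8/5 + 2*c))
((g*(-38))*(-65))/K(-516) = ((35*(-38))*(-65))/((√(40 + 50*(-516))/5)) = (-1330*(-65))/((√(40 - 25800)/5)) = 86450/((√(-25760)/5)) = 86450/(((4*I*√1610)/5)) = 86450/((4*I*√1610/5)) = 86450*(-I*√1610/1288) = -6175*I*√1610/92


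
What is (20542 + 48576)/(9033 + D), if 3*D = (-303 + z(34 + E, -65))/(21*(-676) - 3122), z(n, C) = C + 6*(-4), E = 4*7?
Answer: 256496898/33521491 ≈ 7.6517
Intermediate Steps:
E = 28
z(n, C) = -24 + C (z(n, C) = C - 24 = -24 + C)
D = 28/3711 (D = ((-303 + (-24 - 65))/(21*(-676) - 3122))/3 = ((-303 - 89)/(-14196 - 3122))/3 = (-392/(-17318))/3 = (-392*(-1/17318))/3 = (⅓)*(28/1237) = 28/3711 ≈ 0.0075451)
(20542 + 48576)/(9033 + D) = (20542 + 48576)/(9033 + 28/3711) = 69118/(33521491/3711) = 69118*(3711/33521491) = 256496898/33521491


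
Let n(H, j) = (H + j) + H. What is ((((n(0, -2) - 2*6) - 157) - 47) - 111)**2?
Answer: 108241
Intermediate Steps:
n(H, j) = j + 2*H
((((n(0, -2) - 2*6) - 157) - 47) - 111)**2 = (((((-2 + 2*0) - 2*6) - 157) - 47) - 111)**2 = (((((-2 + 0) - 12) - 157) - 47) - 111)**2 = ((((-2 - 12) - 157) - 47) - 111)**2 = (((-14 - 157) - 47) - 111)**2 = ((-171 - 47) - 111)**2 = (-218 - 111)**2 = (-329)**2 = 108241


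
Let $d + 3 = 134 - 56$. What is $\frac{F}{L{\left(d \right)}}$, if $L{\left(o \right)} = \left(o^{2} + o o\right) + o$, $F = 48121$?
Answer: $\frac{48121}{11325} \approx 4.2491$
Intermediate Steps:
$d = 75$ ($d = -3 + \left(134 - 56\right) = -3 + 78 = 75$)
$L{\left(o \right)} = o + 2 o^{2}$ ($L{\left(o \right)} = \left(o^{2} + o^{2}\right) + o = 2 o^{2} + o = o + 2 o^{2}$)
$\frac{F}{L{\left(d \right)}} = \frac{48121}{75 \left(1 + 2 \cdot 75\right)} = \frac{48121}{75 \left(1 + 150\right)} = \frac{48121}{75 \cdot 151} = \frac{48121}{11325}$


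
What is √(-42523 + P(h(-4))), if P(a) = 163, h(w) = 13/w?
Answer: 2*I*√10590 ≈ 205.82*I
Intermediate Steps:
√(-42523 + P(h(-4))) = √(-42523 + 163) = √(-42360) = 2*I*√10590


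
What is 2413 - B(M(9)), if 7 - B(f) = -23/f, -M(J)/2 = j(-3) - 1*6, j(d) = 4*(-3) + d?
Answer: 101029/42 ≈ 2405.5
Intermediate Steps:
j(d) = -12 + d
M(J) = 42 (M(J) = -2*((-12 - 3) - 1*6) = -2*(-15 - 6) = -2*(-21) = 42)
B(f) = 7 + 23/f (B(f) = 7 - (-23)/f = 7 + 23/f)
2413 - B(M(9)) = 2413 - (7 + 23/42) = 2413 - 1*317/42 = 2413 - 317/42 = 101029/42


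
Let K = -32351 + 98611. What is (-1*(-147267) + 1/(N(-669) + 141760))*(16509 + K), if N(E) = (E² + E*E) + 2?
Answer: 12638726648524301/1036884 ≈ 1.2189e+10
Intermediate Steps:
K = 66260
N(E) = 2 + 2*E² (N(E) = (E² + E²) + 2 = 2*E² + 2 = 2 + 2*E²)
(-1*(-147267) + 1/(N(-669) + 141760))*(16509 + K) = (-1*(-147267) + 1/((2 + 2*(-669)²) + 141760))*(16509 + 66260) = (147267 + 1/((2 + 2*447561) + 141760))*82769 = (147267 + 1/((2 + 895122) + 141760))*82769 = (147267 + 1/(895124 + 141760))*82769 = (147267 + 1/1036884)*82769 = (152698796029/1036884)*82769 = 12638726648524301/1036884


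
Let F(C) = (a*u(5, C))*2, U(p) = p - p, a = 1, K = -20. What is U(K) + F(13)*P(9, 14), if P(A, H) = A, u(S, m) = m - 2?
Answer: 198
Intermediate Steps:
u(S, m) = -2 + m
U(p) = 0
F(C) = -4 + 2*C (F(C) = (1*(-2 + C))*2 = (-2 + C)*2 = -4 + 2*C)
U(K) + F(13)*P(9, 14) = 0 + (-4 + 2*13)*9 = 0 + (-4 + 26)*9 = 0 + 22*9 = 0 + 198 = 198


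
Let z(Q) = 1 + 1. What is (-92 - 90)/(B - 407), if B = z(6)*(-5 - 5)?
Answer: 26/61 ≈ 0.42623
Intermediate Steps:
z(Q) = 2
B = -20 (B = 2*(-5 - 5) = 2*(-10) = -20)
(-92 - 90)/(B - 407) = (-92 - 90)/(-20 - 407) = -182/(-427) = -182*(-1/427) = 26/61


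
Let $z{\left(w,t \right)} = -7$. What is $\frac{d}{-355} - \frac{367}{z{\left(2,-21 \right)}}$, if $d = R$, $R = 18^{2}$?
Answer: $\frac{128017}{2485} \approx 51.516$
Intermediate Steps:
$R = 324$
$d = 324$
$\frac{d}{-355} - \frac{367}{z{\left(2,-21 \right)}} = \frac{324}{-355} - \frac{367}{-7} = 324 \left(- \frac{1}{355}\right) - - \frac{367}{7} = - \frac{324}{355} + \frac{367}{7} = \frac{128017}{2485}$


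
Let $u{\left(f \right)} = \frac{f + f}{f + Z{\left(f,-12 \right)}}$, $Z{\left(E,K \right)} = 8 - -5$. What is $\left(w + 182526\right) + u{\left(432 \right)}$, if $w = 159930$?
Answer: $\frac{152393784}{445} \approx 3.4246 \cdot 10^{5}$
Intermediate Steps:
$Z{\left(E,K \right)} = 13$ ($Z{\left(E,K \right)} = 8 + 5 = 13$)
$u{\left(f \right)} = \frac{2 f}{13 + f}$ ($u{\left(f \right)} = \frac{f + f}{f + 13} = \frac{2 f}{13 + f}$)
$\left(w + 182526\right) + u{\left(432 \right)} = \left(159930 + 182526\right) + 2 \cdot 432 \frac{1}{13 + 432} = 342456 + 2 \cdot 432 \cdot \frac{1}{445} = 342456 + \frac{864}{445} = \frac{152393784}{445}$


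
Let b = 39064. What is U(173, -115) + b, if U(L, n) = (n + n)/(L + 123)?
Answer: 5781357/148 ≈ 39063.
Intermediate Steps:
U(L, n) = 2*n/(123 + L) (U(L, n) = (2*n)/(123 + L) = 2*n/(123 + L))
U(173, -115) + b = 2*(-115)/(123 + 173) + 39064 = 2*(-115)/296 + 39064 = 2*(-115)*(1/296) + 39064 = -115/148 + 39064 = 5781357/148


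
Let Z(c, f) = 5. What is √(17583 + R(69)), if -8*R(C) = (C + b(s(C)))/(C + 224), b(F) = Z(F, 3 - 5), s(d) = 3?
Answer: √6037921027/586 ≈ 132.60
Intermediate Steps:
b(F) = 5
R(C) = -(5 + C)/(8*(224 + C)) (R(C) = -(C + 5)/(8*(C + 224)) = -(5 + C)/(8*(224 + C)))
√(17583 + R(69)) = √(17583 + (-5 - 1*69)/(8*(224 + 69))) = √(17583 + (⅛)*(-5 - 69)/293) = √(17583 + (⅛)*(1/293)*(-74)) = √(17583 - 37/1172) = √(20607239/1172) = √6037921027/586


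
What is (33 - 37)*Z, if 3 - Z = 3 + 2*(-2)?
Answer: -16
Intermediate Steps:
Z = 4 (Z = 3 - (3 + 2*(-2)) = 3 - (3 - 4) = 3 - 1*(-1) = 3 + 1 = 4)
(33 - 37)*Z = (33 - 37)*4 = -4*4 = -16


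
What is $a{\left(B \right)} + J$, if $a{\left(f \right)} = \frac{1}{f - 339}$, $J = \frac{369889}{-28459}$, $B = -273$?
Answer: $- \frac{226400527}{17416908} \approx -12.999$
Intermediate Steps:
$J = - \frac{369889}{28459}$ ($J = 369889 \left(- \frac{1}{28459}\right) = - \frac{369889}{28459} \approx -12.997$)
$a{\left(f \right)} = \frac{1}{-339 + f}$
$a{\left(B \right)} + J = \frac{1}{-339 - 273} - \frac{369889}{28459} = \frac{1}{-612} - \frac{369889}{28459} = - \frac{1}{612} - \frac{369889}{28459} = - \frac{226400527}{17416908}$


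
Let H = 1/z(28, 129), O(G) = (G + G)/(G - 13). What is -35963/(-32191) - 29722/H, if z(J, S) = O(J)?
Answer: -53579191067/482865 ≈ -1.1096e+5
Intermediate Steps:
O(G) = 2*G/(-13 + G) (O(G) = (2*G)/(-13 + G) = 2*G/(-13 + G))
z(J, S) = 2*J/(-13 + J)
H = 15/56 (H = 1/(2*28/(-13 + 28)) = 1/(2*28/15) = 1/(2*28*(1/15)) = 1/(56/15) = 15/56 ≈ 0.26786)
-35963/(-32191) - 29722/H = -35963/(-32191) - 29722/15/56 = -35963*(-1/32191) - 29722*56/15 = 35963/32191 - 1664432/15 = -53579191067/482865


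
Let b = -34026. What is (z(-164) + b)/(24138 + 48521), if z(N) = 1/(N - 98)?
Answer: -8914813/19036658 ≈ -0.46830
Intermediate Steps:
z(N) = 1/(-98 + N)
(z(-164) + b)/(24138 + 48521) = (1/(-98 - 164) - 34026)/(24138 + 48521) = (1/(-262) - 34026)/72659 = (-1/262 - 34026)*(1/72659) = -8914813/262*1/72659 = -8914813/19036658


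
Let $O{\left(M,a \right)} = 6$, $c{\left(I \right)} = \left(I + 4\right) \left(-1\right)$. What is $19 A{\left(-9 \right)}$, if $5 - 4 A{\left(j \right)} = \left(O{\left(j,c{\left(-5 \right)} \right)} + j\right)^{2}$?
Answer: $-19$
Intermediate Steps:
$c{\left(I \right)} = -4 - I$ ($c{\left(I \right)} = \left(4 + I\right) \left(-1\right) = -4 - I$)
$A{\left(j \right)} = \frac{5}{4} - \frac{\left(6 + j\right)^{2}}{4}$
$19 A{\left(-9 \right)} = 19 \left(\frac{5}{4} - \frac{\left(6 - 9\right)^{2}}{4}\right) = 19 \left(\frac{5}{4} - \frac{\left(-3\right)^{2}}{4}\right) = 19 \left(\frac{5}{4} - \frac{9}{4}\right) = 19 \left(-1\right) = -19$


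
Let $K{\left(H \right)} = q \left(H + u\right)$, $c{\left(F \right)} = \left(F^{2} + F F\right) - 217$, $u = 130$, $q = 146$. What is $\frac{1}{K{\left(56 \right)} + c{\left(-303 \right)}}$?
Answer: $\frac{1}{210557} \approx 4.7493 \cdot 10^{-6}$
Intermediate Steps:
$c{\left(F \right)} = -217 + 2 F^{2}$ ($c{\left(F \right)} = \left(F^{2} + F^{2}\right) - 217 = 2 F^{2} - 217 = -217 + 2 F^{2}$)
$K{\left(H \right)} = 18980 + 146 H$ ($K{\left(H \right)} = 146 \left(H + 130\right) = 146 \left(130 + H\right) = 18980 + 146 H$)
$\frac{1}{K{\left(56 \right)} + c{\left(-303 \right)}} = \frac{1}{\left(18980 + 146 \cdot 56\right) - \left(217 - 2 \left(-303\right)^{2}\right)} = \frac{1}{\left(18980 + 8176\right) + \left(-217 + 2 \cdot 91809\right)} = \frac{1}{27156 + \left(-217 + 183618\right)} = \frac{1}{27156 + 183401} = \frac{1}{210557}$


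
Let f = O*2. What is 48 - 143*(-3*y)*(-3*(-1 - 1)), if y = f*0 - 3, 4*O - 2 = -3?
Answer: -7674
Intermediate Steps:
O = -¼ (O = ½ + (¼)*(-3) = ½ - ¾ = -¼ ≈ -0.25000)
f = -½ (f = -¼*2 = -½ ≈ -0.50000)
y = -3 (y = -½*0 - 3 = 0 - 3 = -3)
48 - 143*(-3*y)*(-3*(-1 - 1)) = 48 - 143*(-3*(-3))*(-3*(-1 - 1)) = 48 - 1287*(-3*(-2)) = 48 - 1287*6 = 48 - 143*54 = 48 - 7722 = -7674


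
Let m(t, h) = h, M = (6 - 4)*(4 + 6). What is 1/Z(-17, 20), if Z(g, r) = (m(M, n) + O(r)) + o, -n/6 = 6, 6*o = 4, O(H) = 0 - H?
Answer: -3/166 ≈ -0.018072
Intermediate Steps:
O(H) = -H
o = ⅔ (o = (⅙)*4 = ⅔ ≈ 0.66667)
n = -36 (n = -6*6 = -36)
M = 20 (M = 2*10 = 20)
Z(g, r) = -106/3 - r (Z(g, r) = (-36 - r) + ⅔ = -106/3 - r)
1/Z(-17, 20) = 1/(-106/3 - 1*20) = 1/(-106/3 - 20) = 1/(-166/3) = -3/166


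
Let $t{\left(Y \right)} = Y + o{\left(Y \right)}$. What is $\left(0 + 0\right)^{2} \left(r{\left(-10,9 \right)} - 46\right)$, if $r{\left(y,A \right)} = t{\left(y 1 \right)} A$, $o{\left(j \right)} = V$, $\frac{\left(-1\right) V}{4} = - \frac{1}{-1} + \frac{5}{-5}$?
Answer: $0$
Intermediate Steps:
$V = 0$ ($V = - 4 \left(- \frac{1}{-1} + \frac{5}{-5}\right) = - 4 \left(\left(-1\right) \left(-1\right) + 5 \left(- \frac{1}{5}\right)\right) = - 4 \left(1 - 1\right) = \left(-4\right) 0 = 0$)
$o{\left(j \right)} = 0$
$t{\left(Y \right)} = Y$ ($t{\left(Y \right)} = Y + 0 = Y$)
$r{\left(y,A \right)} = A y$ ($r{\left(y,A \right)} = y 1 A = y A = A y$)
$\left(0 + 0\right)^{2} \left(r{\left(-10,9 \right)} - 46\right) = \left(0 + 0\right)^{2} \left(9 \left(-10\right) - 46\right) = 0^{2} \left(-90 - 46\right) = 0 \left(-136\right) = 0$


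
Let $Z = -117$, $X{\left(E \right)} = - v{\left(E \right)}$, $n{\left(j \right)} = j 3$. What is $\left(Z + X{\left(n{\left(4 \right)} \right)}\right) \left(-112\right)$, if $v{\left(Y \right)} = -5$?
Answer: $12544$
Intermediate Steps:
$n{\left(j \right)} = 3 j$
$X{\left(E \right)} = 5$ ($X{\left(E \right)} = \left(-1\right) \left(-5\right) = 5$)
$\left(Z + X{\left(n{\left(4 \right)} \right)}\right) \left(-112\right) = \left(-117 + 5\right) \left(-112\right) = \left(-112\right) \left(-112\right) = 12544$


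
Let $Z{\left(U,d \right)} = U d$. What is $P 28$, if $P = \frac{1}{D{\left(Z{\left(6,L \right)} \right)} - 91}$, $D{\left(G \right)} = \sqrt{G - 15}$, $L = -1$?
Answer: $- \frac{182}{593} - \frac{2 i \sqrt{21}}{593} \approx -0.30691 - 0.015456 i$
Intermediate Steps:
$D{\left(G \right)} = \sqrt{-15 + G}$
$P = \frac{1}{-91 + i \sqrt{21}}$ ($P = \frac{1}{\sqrt{-15 + 6 \left(-1\right)} - 91} = \frac{1}{\sqrt{-15 - 6} - 91} = \frac{1}{\sqrt{-21} - 91} = \frac{1}{i \sqrt{21} - 91} = \frac{1}{-91 + i \sqrt{21}} \approx -0.010961 - 0.00055198 i$)
$P 28 = \left(- \frac{13}{1186} - \frac{i \sqrt{21}}{8302}\right) 28 = - \frac{182}{593} - \frac{2 i \sqrt{21}}{593}$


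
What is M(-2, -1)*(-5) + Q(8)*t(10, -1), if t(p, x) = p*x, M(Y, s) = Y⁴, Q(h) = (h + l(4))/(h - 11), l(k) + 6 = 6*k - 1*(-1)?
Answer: 10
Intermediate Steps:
l(k) = -5 + 6*k (l(k) = -6 + (6*k - 1*(-1)) = -6 + (6*k + 1) = -6 + (1 + 6*k) = -5 + 6*k)
Q(h) = (19 + h)/(-11 + h) (Q(h) = (h + (-5 + 6*4))/(h - 11) = (h + (-5 + 24))/(-11 + h) = (h + 19)/(-11 + h) = (19 + h)/(-11 + h))
M(-2, -1)*(-5) + Q(8)*t(10, -1) = (-2)⁴*(-5) + ((19 + 8)/(-11 + 8))*(10*(-1)) = 16*(-5) + (27/(-3))*(-10) = -80 - ⅓*27*(-10) = -80 - 9*(-10) = -80 + 90 = 10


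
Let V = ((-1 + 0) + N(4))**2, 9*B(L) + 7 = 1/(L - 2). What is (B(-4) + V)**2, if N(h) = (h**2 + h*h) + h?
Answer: 4370135449/2916 ≈ 1.4987e+6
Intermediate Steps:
N(h) = h + 2*h**2 (N(h) = (h**2 + h**2) + h = 2*h**2 + h = h + 2*h**2)
B(L) = -7/9 + 1/(9*(-2 + L)) (B(L) = -7/9 + 1/(9*(L - 2)) = -7/9 + 1/(9*(-2 + L)))
V = 1225 (V = ((-1 + 0) + 4*(1 + 2*4))**2 = (-1 + 4*(1 + 8))**2 = (-1 + 4*9)**2 = (-1 + 36)**2 = 35**2 = 1225)
(B(-4) + V)**2 = ((15 - 7*(-4))/(9*(-2 - 4)) + 1225)**2 = ((1/9)*(15 + 28)/(-6) + 1225)**2 = ((1/9)*(-1/6)*43 + 1225)**2 = (-43/54 + 1225)**2 = (66107/54)**2 = 4370135449/2916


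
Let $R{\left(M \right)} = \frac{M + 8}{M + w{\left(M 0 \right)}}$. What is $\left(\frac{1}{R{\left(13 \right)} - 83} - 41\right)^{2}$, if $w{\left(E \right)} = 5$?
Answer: $\frac{405498769}{241081} \approx 1682.0$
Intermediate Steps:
$R{\left(M \right)} = \frac{8 + M}{5 + M}$ ($R{\left(M \right)} = \frac{M + 8}{M + 5} = \frac{8 + M}{5 + M}$)
$\left(\frac{1}{R{\left(13 \right)} - 83} - 41\right)^{2} = \left(\frac{1}{\frac{8 + 13}{5 + 13} - 83} - 41\right)^{2} = \left(\frac{1}{\frac{1}{18} \cdot 21 - 83} - 41\right)^{2} = \left(\frac{1}{\frac{7}{6} - 83} - 41\right)^{2} = \left(\frac{1}{- \frac{491}{6}} - 41\right)^{2} = \left(- \frac{6}{491} - 41\right)^{2} = \left(- \frac{20137}{491}\right)^{2} = \frac{405498769}{241081}$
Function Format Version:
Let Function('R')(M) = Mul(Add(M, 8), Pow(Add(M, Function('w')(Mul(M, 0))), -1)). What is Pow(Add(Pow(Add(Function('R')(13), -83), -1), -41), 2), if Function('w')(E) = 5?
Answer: Rational(405498769, 241081) ≈ 1682.0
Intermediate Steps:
Function('R')(M) = Mul(Pow(Add(5, M), -1), Add(8, M)) (Function('R')(M) = Mul(Add(M, 8), Pow(Add(M, 5), -1)) = Mul(Add(8, M), Pow(Add(5, M), -1)) = Mul(Pow(Add(5, M), -1), Add(8, M)))
Pow(Add(Pow(Add(Function('R')(13), -83), -1), -41), 2) = Pow(Add(Pow(Add(Mul(Pow(Add(5, 13), -1), Add(8, 13)), -83), -1), -41), 2) = Pow(Add(Pow(Add(Mul(Pow(18, -1), 21), -83), -1), -41), 2) = Pow(Add(Pow(Add(Mul(Rational(1, 18), 21), -83), -1), -41), 2) = Pow(Add(Pow(Add(Rational(7, 6), -83), -1), -41), 2) = Pow(Add(Pow(Rational(-491, 6), -1), -41), 2) = Pow(Add(Rational(-6, 491), -41), 2) = Pow(Rational(-20137, 491), 2) = Rational(405498769, 241081)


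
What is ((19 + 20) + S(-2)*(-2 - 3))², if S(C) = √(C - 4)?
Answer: 1371 - 390*I*√6 ≈ 1371.0 - 955.3*I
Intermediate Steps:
S(C) = √(-4 + C)
((19 + 20) + S(-2)*(-2 - 3))² = ((19 + 20) + √(-4 - 2)*(-2 - 3))² = (39 + √(-6)*(-5))² = (39 + (I*√6)*(-5))² = (39 - 5*I*√6)²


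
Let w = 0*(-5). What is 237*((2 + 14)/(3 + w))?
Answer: 1264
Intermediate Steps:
w = 0
237*((2 + 14)/(3 + w)) = 237*((2 + 14)/(3 + 0)) = 237*(16/3) = 1264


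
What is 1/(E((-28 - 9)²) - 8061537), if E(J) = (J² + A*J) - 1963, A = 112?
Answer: -1/6036011 ≈ -1.6567e-7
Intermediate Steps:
E(J) = -1963 + J² + 112*J (E(J) = (J² + 112*J) - 1963 = -1963 + J² + 112*J)
1/(E((-28 - 9)²) - 8061537) = 1/((-1963 + ((-28 - 9)²)² + 112*(-28 - 9)²) - 8061537) = 1/((-1963 + ((-37)²)² + 112*(-37)²) - 8061537) = 1/((-1963 + 1369² + 112*1369) - 8061537) = 1/((-1963 + 1874161 + 153328) - 8061537) = 1/(2025526 - 8061537) = 1/(-6036011) = -1/6036011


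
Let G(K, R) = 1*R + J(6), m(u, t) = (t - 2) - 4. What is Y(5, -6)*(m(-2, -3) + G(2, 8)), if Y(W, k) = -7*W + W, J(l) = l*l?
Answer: -1050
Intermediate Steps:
J(l) = l**2
m(u, t) = -6 + t (m(u, t) = (-2 + t) - 4 = -6 + t)
G(K, R) = 36 + R (G(K, R) = 1*R + 6**2 = R + 36 = 36 + R)
Y(W, k) = -6*W
Y(5, -6)*(m(-2, -3) + G(2, 8)) = (-6*5)*((-6 - 3) + (36 + 8)) = -30*(-9 + 44) = -30*35 = -1050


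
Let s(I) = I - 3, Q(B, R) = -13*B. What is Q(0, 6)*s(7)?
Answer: 0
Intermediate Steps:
s(I) = -3 + I
Q(0, 6)*s(7) = (-13*0)*(-3 + 7) = 0*4 = 0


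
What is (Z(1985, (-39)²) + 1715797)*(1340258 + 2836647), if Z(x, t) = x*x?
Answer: 23624666571910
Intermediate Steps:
Z(x, t) = x²
(Z(1985, (-39)²) + 1715797)*(1340258 + 2836647) = (1985² + 1715797)*(1340258 + 2836647) = (3940225 + 1715797)*4176905 = 5656022*4176905 = 23624666571910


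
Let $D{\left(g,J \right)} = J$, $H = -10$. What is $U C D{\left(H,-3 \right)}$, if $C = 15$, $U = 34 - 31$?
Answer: $-135$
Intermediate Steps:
$U = 3$
$U C D{\left(H,-3 \right)} = 3 \cdot 15 \left(-3\right) = 45 \left(-3\right) = -135$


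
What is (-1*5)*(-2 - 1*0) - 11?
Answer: -1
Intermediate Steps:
(-1*5)*(-2 - 1*0) - 11 = -5*(-2 + 0) - 11 = -5*(-2) - 11 = 10 - 11 = -1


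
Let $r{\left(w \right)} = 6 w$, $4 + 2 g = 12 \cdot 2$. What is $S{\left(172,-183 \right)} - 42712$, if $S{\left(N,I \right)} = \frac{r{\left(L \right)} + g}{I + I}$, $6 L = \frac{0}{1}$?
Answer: $- \frac{7816301}{183} \approx -42712.0$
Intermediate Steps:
$L = 0$ ($L = \frac{0 \cdot 1^{-1}}{6} = \frac{0 \cdot 1}{6} = \frac{1}{6} \cdot 0 = 0$)
$g = 10$ ($g = -2 + \frac{12 \cdot 2}{2} = -2 + \frac{1}{2} \cdot 24 = -2 + 12 = 10$)
$S{\left(N,I \right)} = \frac{5}{I}$ ($S{\left(N,I \right)} = \frac{6 \cdot 0 + 10}{I + I} = \frac{0 + 10}{2 I} = 10 \frac{1}{2 I} = \frac{5}{I}$)
$S{\left(172,-183 \right)} - 42712 = \frac{5}{-183} - 42712 = 5 \left(- \frac{1}{183}\right) - 42712 = - \frac{5}{183} - 42712 = - \frac{7816301}{183}$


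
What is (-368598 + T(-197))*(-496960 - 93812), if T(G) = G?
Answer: 217873759740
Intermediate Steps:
(-368598 + T(-197))*(-496960 - 93812) = (-368598 - 197)*(-496960 - 93812) = -368795*(-590772) = 217873759740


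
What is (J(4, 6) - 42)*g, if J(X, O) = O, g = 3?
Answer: -108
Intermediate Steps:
(J(4, 6) - 42)*g = (6 - 42)*3 = -36*3 = -108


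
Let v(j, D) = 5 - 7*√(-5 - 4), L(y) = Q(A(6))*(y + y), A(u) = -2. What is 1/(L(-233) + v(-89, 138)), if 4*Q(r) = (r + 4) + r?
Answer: 5/466 + 21*I/466 ≈ 0.01073 + 0.045064*I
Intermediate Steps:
Q(r) = 1 + r/2 (Q(r) = ((r + 4) + r)/4 = ((4 + r) + r)/4 = (4 + 2*r)/4 = 1 + r/2)
L(y) = 0 (L(y) = (1 + (½)*(-2))*(y + y) = (1 - 1)*(2*y) = 0*(2*y) = 0)
v(j, D) = 5 - 21*I
1/(L(-233) + v(-89, 138)) = 1/(0 + (5 - 21*I)) = 1/(5 - 21*I) = (5 + 21*I)/466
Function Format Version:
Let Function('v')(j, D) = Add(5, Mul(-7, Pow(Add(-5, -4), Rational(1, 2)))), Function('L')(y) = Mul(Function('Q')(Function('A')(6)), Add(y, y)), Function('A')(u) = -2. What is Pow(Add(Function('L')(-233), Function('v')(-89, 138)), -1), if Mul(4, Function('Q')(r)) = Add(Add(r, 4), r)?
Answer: Add(Rational(5, 466), Mul(Rational(21, 466), I)) ≈ Add(0.010730, Mul(0.045064, I))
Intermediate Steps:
Function('Q')(r) = Add(1, Mul(Rational(1, 2), r)) (Function('Q')(r) = Mul(Rational(1, 4), Add(Add(r, 4), r)) = Mul(Rational(1, 4), Add(Add(4, r), r)) = Mul(Rational(1, 4), Add(4, Mul(2, r))) = Add(1, Mul(Rational(1, 2), r)))
Function('L')(y) = 0 (Function('L')(y) = Mul(Add(1, Mul(Rational(1, 2), -2)), Add(y, y)) = Mul(Add(1, -1), Mul(2, y)) = Mul(0, Mul(2, y)) = 0)
Function('v')(j, D) = Add(5, Mul(-21, I)) (Function('v')(j, D) = Add(5, Mul(-7, Pow(-9, Rational(1, 2)))) = Add(5, Mul(-7, Mul(3, I))) = Add(5, Mul(-21, I)))
Pow(Add(Function('L')(-233), Function('v')(-89, 138)), -1) = Pow(Add(0, Add(5, Mul(-21, I))), -1) = Pow(Add(5, Mul(-21, I)), -1) = Mul(Rational(1, 466), Add(5, Mul(21, I)))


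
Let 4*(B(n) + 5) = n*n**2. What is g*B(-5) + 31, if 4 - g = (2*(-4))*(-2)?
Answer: 466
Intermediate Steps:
g = -12 (g = 4 - 2*(-4)*(-2) = 4 - (-8)*(-2) = 4 - 1*16 = 4 - 16 = -12)
B(n) = -5 + n**3/4 (B(n) = -5 + (n*n**2)/4 = -5 + n**3/4)
g*B(-5) + 31 = -12*(-5 + (1/4)*(-5)**3) + 31 = -12*(-5 + (1/4)*(-125)) + 31 = -12*(-5 - 125/4) + 31 = -12*(-145/4) + 31 = 435 + 31 = 466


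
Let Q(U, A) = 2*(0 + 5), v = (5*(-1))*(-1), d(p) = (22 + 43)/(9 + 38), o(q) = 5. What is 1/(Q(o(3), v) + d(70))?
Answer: 47/535 ≈ 0.087850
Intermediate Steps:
d(p) = 65/47
v = 5 (v = -5*(-1) = 5)
Q(U, A) = 10 (Q(U, A) = 2*5 = 10)
1/(Q(o(3), v) + d(70)) = 1/(10 + 65/47) = 1/(535/47) = 47/535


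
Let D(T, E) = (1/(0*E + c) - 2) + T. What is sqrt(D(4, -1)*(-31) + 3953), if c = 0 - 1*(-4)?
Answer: 7*sqrt(317)/2 ≈ 62.316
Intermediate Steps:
c = 4 (c = 0 + 4 = 4)
D(T, E) = -7/4 + T (D(T, E) = (1/(0*E + 4) - 2) + T = (1/(0 + 4) - 2) + T = (1/4 - 2) + T = -7/4 + T)
sqrt(D(4, -1)*(-31) + 3953) = sqrt((-7/4 + 4)*(-31) + 3953) = sqrt((9/4)*(-31) + 3953) = sqrt(-279/4 + 3953) = sqrt(15533/4) = 7*sqrt(317)/2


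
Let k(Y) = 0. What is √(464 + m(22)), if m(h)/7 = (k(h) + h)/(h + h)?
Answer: √1870/2 ≈ 21.622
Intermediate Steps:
m(h) = 7/2 (m(h) = 7*((0 + h)/(h + h)) = 7*(h/((2*h))) = 7*(h*(1/(2*h))) = 7*(½) = 7/2)
√(464 + m(22)) = √(464 + 7/2) = √(935/2) = √1870/2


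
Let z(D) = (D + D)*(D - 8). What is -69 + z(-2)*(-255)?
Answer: -10269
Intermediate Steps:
z(D) = 2*D*(-8 + D) (z(D) = (2*D)*(-8 + D) = 2*D*(-8 + D))
-69 + z(-2)*(-255) = -69 + (2*(-2)*(-8 - 2))*(-255) = -69 + (2*(-2)*(-10))*(-255) = -69 + 40*(-255) = -69 - 10200 = -10269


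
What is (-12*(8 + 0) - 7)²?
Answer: 10609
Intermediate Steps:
(-12*(8 + 0) - 7)² = (-12*8 - 7)² = (-96 - 7)² = (-103)² = 10609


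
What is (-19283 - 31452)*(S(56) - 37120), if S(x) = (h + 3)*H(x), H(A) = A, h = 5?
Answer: 1860553920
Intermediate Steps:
S(x) = 8*x (S(x) = (5 + 3)*x = 8*x)
(-19283 - 31452)*(S(56) - 37120) = (-19283 - 31452)*(8*56 - 37120) = -50735*(448 - 37120) = -50735*(-36672) = 1860553920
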